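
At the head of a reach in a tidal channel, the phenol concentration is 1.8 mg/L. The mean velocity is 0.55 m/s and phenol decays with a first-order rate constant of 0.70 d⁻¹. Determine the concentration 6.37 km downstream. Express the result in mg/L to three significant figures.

Travel time t = 6.37 km / 0.55 m/s = 6370/0.55 = 1.158e+04 s = 0.134 d.
First-order decay: C = 1.8·exp(−0.70·0.134) = 1.8·0.9104 = 1.639 mg/L.

1.64 mg/L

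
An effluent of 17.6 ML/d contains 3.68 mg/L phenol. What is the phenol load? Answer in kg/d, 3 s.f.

64.8 kg/d

17.6 ML/d = 0.2037 m³/s.
Mass flux = Q·C = 0.2037 m³/s × 3.68 g/m³ = 0.7496 g/s.
= 0.7496 g/s × 86.4 = 64.77 kg/d.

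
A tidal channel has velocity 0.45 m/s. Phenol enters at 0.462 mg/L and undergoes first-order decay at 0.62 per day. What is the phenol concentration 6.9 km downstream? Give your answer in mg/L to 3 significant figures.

0.414 mg/L

Travel time t = 6.9 km / 0.45 m/s = 6900/0.45 = 1.533e+04 s = 0.1775 d.
First-order decay: C = 0.462·exp(−0.62·0.1775) = 0.462·0.8958 = 0.4139 mg/L.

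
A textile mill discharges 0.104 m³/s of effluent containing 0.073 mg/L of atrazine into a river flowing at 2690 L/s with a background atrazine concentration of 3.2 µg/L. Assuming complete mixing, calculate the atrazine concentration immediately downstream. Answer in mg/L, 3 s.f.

2690 L/s = 2.69 m³/s.
3.2 µg/L = 0.0032 mg/L.
Flow-weighted mixing gives C = (0.104·0.073 + 2.69·0.0032) / (0.104 + 2.69) = 0.0162/2.794 = 0.005798 mg/L.

0.00580 mg/L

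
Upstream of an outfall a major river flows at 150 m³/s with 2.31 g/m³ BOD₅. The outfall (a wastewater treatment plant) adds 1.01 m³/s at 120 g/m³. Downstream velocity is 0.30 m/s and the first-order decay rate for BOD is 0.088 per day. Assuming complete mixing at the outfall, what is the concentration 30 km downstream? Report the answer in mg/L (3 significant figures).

2.80 mg/L

After complete mixing, C₀ = (1.01·120 + 150·2.31) / 151 = 3.097 mg/L.
Travel time t = 3e+04 m / 0.30 m/s = 1e+05 s = 1.157 d.
C = 3.097·exp(−0.088·1.157) = 3.097·0.9032 = 2.797 mg/L.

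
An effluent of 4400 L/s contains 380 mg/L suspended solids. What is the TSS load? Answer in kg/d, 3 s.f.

144000 kg/d

4400 L/s = 4.4 m³/s.
Mass flux = Q·C = 4.4 m³/s × 380 g/m³ = 1672 g/s.
= 1672 g/s × 86.4 = 1.445e+05 kg/d.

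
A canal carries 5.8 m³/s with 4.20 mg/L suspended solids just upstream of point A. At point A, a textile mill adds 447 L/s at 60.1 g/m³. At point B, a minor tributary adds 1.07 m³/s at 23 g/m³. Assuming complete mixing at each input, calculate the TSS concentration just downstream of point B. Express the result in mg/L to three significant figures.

10.4 mg/L

447 L/s = 0.447 m³/s.
After input A: C = (5.8·4.2 + 0.447·60.1) / 6.247 = 8.2 mg/L.
After input B: C = (6.247·8.2 + 1.07·23) / 7.317 = 10.36 mg/L.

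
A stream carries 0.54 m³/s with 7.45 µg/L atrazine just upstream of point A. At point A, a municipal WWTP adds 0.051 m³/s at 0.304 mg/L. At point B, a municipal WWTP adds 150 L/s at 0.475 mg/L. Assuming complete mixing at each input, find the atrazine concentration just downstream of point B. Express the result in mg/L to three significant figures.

7.45 µg/L = 0.00745 mg/L.
After input A: C = (0.54·0.00745 + 0.051·0.304) / 0.591 = 0.03304 mg/L.
150 L/s = 0.15 m³/s.
After input B: C = (0.591·0.03304 + 0.15·0.475) / 0.741 = 0.1225 mg/L.

0.123 mg/L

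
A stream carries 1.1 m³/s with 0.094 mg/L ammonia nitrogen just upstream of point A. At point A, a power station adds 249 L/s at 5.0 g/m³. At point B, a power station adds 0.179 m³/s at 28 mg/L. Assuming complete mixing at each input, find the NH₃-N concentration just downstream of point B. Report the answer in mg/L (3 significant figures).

249 L/s = 0.249 m³/s.
After input A: C = (1.1·0.094 + 0.249·5) / 1.349 = 0.9996 mg/L.
After input B: C = (1.349·0.9996 + 0.179·28) / 1.528 = 4.163 mg/L.

4.16 mg/L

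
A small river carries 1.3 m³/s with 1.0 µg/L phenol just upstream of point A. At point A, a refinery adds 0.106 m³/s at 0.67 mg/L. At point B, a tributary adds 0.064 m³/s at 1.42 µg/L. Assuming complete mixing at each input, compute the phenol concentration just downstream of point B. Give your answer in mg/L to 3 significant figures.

1.0 µg/L = 0.001 mg/L.
After input A: C = (1.3·0.001 + 0.106·0.67) / 1.406 = 0.05144 mg/L.
1.42 µg/L = 0.00142 mg/L.
After input B: C = (1.406·0.05144 + 0.064·0.00142) / 1.47 = 0.04926 mg/L.

0.0493 mg/L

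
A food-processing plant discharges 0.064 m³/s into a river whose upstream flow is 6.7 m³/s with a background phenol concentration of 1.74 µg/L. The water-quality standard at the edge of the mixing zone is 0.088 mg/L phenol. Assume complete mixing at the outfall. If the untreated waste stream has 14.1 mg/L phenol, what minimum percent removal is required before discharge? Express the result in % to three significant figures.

1.74 µg/L = 0.00174 mg/L.
Mass balance: 0.088·6.764 = 0.064·Cₑ + 6.7·0.00174.
Cₑ = (0.5952 − 0.01166) / 0.064 = 9.118 mg/L.
Required removal = 1 − 9.118/14.1 = 35.33 %.

35.3 %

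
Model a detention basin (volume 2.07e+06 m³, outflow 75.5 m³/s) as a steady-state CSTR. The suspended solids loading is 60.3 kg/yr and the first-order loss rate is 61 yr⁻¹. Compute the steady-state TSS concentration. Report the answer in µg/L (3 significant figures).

0.0240 µg/L

Outflow Q = 75.5 m³/s × 3.156e+07 s/yr = 2.383e+09 m³/yr.
Steady-state CSTR mass balance: W = Q·C + k·V·C, so C = W/(Q + kV).
Q + kV = 2.383e+09 + 61·2.07e+06 = 2.509e+09 m³/yr.
C = 60.3/2.509e+09 = 2.403e-08 kg/m³ = 2.403e-05 mg/L = 0.02403 µg/L.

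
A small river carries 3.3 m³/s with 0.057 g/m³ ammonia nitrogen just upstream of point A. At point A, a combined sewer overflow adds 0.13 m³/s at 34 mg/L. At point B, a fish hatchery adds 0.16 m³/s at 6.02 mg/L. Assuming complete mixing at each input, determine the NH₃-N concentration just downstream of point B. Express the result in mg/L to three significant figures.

After input A: C = (3.3·0.057 + 0.13·34) / 3.43 = 1.343 mg/L.
After input B: C = (3.43·1.343 + 0.16·6.02) / 3.59 = 1.552 mg/L.

1.55 mg/L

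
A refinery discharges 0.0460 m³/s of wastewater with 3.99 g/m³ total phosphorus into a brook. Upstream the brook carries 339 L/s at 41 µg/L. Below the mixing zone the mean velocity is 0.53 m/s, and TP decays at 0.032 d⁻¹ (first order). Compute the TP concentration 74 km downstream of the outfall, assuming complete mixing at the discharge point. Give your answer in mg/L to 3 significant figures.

0.487 mg/L

339 L/s = 0.339 m³/s.
41 µg/L = 0.041 mg/L.
After complete mixing, C₀ = (0.046·3.99 + 0.339·0.041) / 0.385 = 0.5128 mg/L.
Travel time t = 7.4e+04 m / 0.53 m/s = 1.396e+05 s = 1.616 d.
C = 0.5128·exp(−0.032·1.616) = 0.5128·0.9496 = 0.487 mg/L.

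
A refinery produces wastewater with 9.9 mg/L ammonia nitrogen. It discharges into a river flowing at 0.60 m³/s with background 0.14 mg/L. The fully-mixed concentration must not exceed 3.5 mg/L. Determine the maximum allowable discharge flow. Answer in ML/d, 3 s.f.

Mass balance at complete mixing: C_std·(Q_w + Q_r) = Q_w·C_e + Q_r·C_b.
Rearranging, Q_w = Q_r·(C_std − C_b)/(C_e − C_std) = 0.60·(3.5 − 0.14) / (9.9 − 3.5) = 0.315 m³/s.
= 27.22 ML/d.

27.2 ML/d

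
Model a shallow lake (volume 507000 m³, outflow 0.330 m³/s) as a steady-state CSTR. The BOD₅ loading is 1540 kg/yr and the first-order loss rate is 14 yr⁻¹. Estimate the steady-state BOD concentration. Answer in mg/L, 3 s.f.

0.0879 mg/L

Outflow Q = 0.330 m³/s × 3.156e+07 s/yr = 1.041e+07 m³/yr.
Steady-state CSTR mass balance: W = Q·C + k·V·C, so C = W/(Q + kV).
Q + kV = 1.041e+07 + 14·507000 = 1.751e+07 m³/yr.
C = 1540/1.751e+07 = 8.794e-05 kg/m³ = 0.08794 mg/L.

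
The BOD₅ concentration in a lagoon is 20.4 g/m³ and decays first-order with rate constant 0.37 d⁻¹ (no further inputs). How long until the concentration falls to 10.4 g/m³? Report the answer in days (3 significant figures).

1.82 d

t = ln(C₀/C)/k = ln(20.4/10.4)/0.37 = 0.6737/0.37 = 1.821 d.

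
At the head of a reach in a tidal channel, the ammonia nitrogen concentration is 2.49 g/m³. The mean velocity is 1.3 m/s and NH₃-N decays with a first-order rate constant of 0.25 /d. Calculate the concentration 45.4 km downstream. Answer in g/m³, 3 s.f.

2.25 g/m³

Travel time t = 45.4 km / 1.3 m/s = 4.54e+04/1.3 = 3.492e+04 s = 0.4042 d.
First-order decay: C = 2.49·exp(−0.25·0.4042) = 2.49·0.9039 = 2.251 g/m³.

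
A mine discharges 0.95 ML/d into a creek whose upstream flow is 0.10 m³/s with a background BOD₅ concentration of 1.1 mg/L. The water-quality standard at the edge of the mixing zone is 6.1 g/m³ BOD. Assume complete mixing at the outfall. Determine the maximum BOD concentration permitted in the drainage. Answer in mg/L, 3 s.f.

0.95 ML/d = 0.011 m³/s.
Mass balance: 6.1·0.111 = 0.011·Cₑ + 0.1·1.1.
Cₑ = (0.6771 − 0.11) / 0.011 = 51.57 mg/L.

51.6 mg/L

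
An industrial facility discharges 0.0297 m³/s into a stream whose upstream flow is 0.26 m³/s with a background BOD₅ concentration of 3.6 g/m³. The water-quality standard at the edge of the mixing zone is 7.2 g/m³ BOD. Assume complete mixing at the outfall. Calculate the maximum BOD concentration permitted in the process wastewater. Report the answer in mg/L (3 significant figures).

38.7 mg/L

Mass balance: 7.2·0.2897 = 0.0297·Cₑ + 0.26·3.6.
Cₑ = (2.086 − 0.936) / 0.0297 = 38.72 mg/L.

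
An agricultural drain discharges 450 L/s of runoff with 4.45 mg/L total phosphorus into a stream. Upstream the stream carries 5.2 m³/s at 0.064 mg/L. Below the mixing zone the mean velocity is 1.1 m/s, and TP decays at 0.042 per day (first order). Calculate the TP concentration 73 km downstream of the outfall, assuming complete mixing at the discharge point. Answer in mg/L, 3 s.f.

0.400 mg/L

450 L/s = 0.45 m³/s.
After complete mixing, C₀ = (0.45·4.45 + 5.2·0.064) / 5.65 = 0.4133 mg/L.
Travel time t = 7.3e+04 m / 1.1 m/s = 6.636e+04 s = 0.7681 d.
C = 0.4133·exp(−0.042·0.7681) = 0.4133·0.9683 = 0.4002 mg/L.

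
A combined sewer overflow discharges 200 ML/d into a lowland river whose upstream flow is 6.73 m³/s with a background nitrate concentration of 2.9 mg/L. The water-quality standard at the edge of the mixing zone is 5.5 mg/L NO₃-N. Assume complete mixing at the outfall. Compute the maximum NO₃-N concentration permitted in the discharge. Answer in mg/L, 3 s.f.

200 ML/d = 2.315 m³/s.
Mass balance: 5.5·9.045 = 2.315·Cₑ + 6.73·2.9.
Cₑ = (49.75 − 19.52) / 2.315 = 13.06 mg/L.

13.1 mg/L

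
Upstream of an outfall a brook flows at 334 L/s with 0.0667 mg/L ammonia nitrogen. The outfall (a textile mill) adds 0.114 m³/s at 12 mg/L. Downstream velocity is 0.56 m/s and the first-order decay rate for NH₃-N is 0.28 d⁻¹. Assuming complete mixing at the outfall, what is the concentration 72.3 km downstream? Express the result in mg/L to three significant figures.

2.04 mg/L

334 L/s = 0.334 m³/s.
After complete mixing, C₀ = (0.114·12 + 0.334·0.0667) / 0.448 = 3.103 mg/L.
Travel time t = 7.23e+04 m / 0.56 m/s = 1.291e+05 s = 1.494 d.
C = 3.103·exp(−0.28·1.494) = 3.103·0.6581 = 2.042 mg/L.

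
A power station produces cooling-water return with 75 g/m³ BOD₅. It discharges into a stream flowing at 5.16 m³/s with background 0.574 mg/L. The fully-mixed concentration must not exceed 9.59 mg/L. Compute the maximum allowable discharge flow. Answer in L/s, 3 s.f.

Mass balance at complete mixing: C_std·(Q_w + Q_r) = Q_w·C_e + Q_r·C_b.
Rearranging, Q_w = Q_r·(C_std − C_b)/(C_e − C_std) = 5.16·(9.59 − 0.574) / (75 − 9.59) = 0.7112 m³/s.
= 711.2 L/s.

711 L/s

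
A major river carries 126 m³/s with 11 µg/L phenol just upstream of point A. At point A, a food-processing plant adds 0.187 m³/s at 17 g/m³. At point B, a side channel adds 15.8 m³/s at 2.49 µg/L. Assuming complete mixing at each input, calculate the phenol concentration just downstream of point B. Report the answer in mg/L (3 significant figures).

11 µg/L = 0.011 mg/L.
After input A: C = (126·0.011 + 0.187·17) / 126.2 = 0.03618 mg/L.
2.49 µg/L = 0.00249 mg/L.
After input B: C = (126.2·0.03618 + 15.8·0.00249) / 142 = 0.03243 mg/L.

0.0324 mg/L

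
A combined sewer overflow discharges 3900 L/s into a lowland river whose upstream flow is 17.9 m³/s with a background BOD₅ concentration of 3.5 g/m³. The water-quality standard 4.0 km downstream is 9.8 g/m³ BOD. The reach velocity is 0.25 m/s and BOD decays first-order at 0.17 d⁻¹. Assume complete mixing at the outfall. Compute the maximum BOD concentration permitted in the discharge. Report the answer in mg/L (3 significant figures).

40.5 mg/L

3900 L/s = 3.9 m³/s.
Travel time to the compliance point: t = 4000/0.25 = 1.6e+04 s = 0.1852 d; decay factor exp(−0.17·0.1852) = 0.969.
So the concentration just after mixing may be at most 9.8/0.969 = 10.11 mg/L.
Mass balance: 10.11·21.8 = 3.9·Cₑ + 17.9·3.5.
Cₑ = (220.5 − 62.65) / 3.9 = 40.47 mg/L.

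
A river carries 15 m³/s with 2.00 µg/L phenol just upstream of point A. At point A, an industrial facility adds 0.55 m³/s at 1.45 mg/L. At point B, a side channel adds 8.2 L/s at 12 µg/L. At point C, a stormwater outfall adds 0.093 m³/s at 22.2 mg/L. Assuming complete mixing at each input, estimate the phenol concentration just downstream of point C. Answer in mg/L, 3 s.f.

0.185 mg/L

2.00 µg/L = 0.002 mg/L.
After input A: C = (15·0.002 + 0.55·1.45) / 15.55 = 0.05322 mg/L.
8.2 L/s = 0.0082 m³/s.
12 µg/L = 0.012 mg/L.
After input B: C = (15.55·0.05322 + 0.0082·0.012) / 15.56 = 0.05319 mg/L.
After input C: C = (15.56·0.05319 + 0.093·22.2) / 15.65 = 0.1848 mg/L.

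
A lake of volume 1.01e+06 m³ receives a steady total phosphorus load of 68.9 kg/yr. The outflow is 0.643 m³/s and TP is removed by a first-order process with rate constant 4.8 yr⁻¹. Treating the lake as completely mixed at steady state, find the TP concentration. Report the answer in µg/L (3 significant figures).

Outflow Q = 0.643 m³/s × 3.156e+07 s/yr = 2.029e+07 m³/yr.
Steady-state CSTR mass balance: W = Q·C + k·V·C, so C = W/(Q + kV).
Q + kV = 2.029e+07 + 4.8·1.01e+06 = 2.514e+07 m³/yr.
C = 68.9/2.514e+07 = 2.741e-06 kg/m³ = 0.002741 mg/L = 2.741 µg/L.

2.74 µg/L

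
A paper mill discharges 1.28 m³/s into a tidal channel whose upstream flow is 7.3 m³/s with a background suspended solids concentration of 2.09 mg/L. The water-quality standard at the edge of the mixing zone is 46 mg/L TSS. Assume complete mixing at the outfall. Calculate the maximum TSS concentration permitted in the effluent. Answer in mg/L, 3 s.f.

Mass balance: 46·8.58 = 1.28·Cₑ + 7.3·2.09.
Cₑ = (394.7 − 15.26) / 1.28 = 296.4 mg/L.

296 mg/L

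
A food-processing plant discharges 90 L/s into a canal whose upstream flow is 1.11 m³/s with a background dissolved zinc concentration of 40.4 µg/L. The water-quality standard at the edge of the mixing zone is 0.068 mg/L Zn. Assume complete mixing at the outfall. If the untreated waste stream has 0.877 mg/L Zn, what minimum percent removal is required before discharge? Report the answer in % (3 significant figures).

90 L/s = 0.09 m³/s.
40.4 µg/L = 0.0404 mg/L.
Mass balance: 0.068·1.2 = 0.09·Cₑ + 1.11·0.0404.
Cₑ = (0.0816 − 0.04484) / 0.09 = 0.4084 mg/L.
Required removal = 1 − 0.4084/0.877 = 53.43 %.

53.4 %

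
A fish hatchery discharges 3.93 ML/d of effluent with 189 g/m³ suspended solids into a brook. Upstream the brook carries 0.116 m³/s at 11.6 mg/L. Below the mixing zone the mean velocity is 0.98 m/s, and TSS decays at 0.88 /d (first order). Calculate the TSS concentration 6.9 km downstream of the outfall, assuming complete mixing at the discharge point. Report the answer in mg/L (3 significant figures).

3.93 ML/d = 0.04549 m³/s.
After complete mixing, C₀ = (0.04549·189 + 0.116·11.6) / 0.1615 = 61.57 mg/L.
Travel time t = 6900 m / 0.98 m/s = 7041 s = 0.08149 d.
C = 61.57·exp(−0.88·0.08149) = 61.57·0.9308 = 57.31 mg/L.

57.3 mg/L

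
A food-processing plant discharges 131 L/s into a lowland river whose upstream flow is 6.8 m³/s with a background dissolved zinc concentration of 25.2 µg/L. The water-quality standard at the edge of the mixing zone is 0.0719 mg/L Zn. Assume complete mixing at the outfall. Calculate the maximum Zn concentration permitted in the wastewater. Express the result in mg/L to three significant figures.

2.50 mg/L

131 L/s = 0.131 m³/s.
25.2 µg/L = 0.0252 mg/L.
Mass balance: 0.0719·6.931 = 0.131·Cₑ + 6.8·0.0252.
Cₑ = (0.4983 − 0.1714) / 0.131 = 2.496 mg/L.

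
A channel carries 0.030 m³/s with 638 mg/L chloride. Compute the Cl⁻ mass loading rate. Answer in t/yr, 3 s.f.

604 t/yr

Mass flux = Q·C = 0.03 m³/s × 638 g/m³ = 19.14 g/s.
= 19.14 g/s × 31.56 = 604 t/yr.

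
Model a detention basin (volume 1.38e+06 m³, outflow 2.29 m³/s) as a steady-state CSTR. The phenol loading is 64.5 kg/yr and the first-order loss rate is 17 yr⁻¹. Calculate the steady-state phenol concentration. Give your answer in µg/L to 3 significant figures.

0.674 µg/L

Outflow Q = 2.29 m³/s × 3.156e+07 s/yr = 7.227e+07 m³/yr.
Steady-state CSTR mass balance: W = Q·C + k·V·C, so C = W/(Q + kV).
Q + kV = 7.227e+07 + 17·1.38e+06 = 9.573e+07 m³/yr.
C = 64.5/9.573e+07 = 6.738e-07 kg/m³ = 0.0006738 mg/L = 0.6738 µg/L.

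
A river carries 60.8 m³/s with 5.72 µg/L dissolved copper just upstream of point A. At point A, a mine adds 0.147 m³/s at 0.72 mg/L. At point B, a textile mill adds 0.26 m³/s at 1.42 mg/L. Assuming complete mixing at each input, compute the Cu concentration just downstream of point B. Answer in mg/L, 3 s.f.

5.72 µg/L = 0.00572 mg/L.
After input A: C = (60.8·0.00572 + 0.147·0.72) / 60.95 = 0.007443 mg/L.
After input B: C = (60.95·0.007443 + 0.26·1.42) / 61.21 = 0.01344 mg/L.

0.0134 mg/L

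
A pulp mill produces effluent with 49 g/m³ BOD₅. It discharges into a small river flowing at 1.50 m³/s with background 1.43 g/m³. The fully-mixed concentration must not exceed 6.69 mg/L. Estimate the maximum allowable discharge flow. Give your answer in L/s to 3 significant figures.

Mass balance at complete mixing: C_std·(Q_w + Q_r) = Q_w·C_e + Q_r·C_b.
Rearranging, Q_w = Q_r·(C_std − C_b)/(C_e − C_std) = 1.50·(6.69 − 1.43) / (49 − 6.69) = 0.1865 m³/s.
= 186.5 L/s.

186 L/s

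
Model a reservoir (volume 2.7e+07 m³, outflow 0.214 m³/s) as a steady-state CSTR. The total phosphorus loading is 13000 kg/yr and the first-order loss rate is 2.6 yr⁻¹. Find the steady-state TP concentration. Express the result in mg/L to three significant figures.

0.169 mg/L

Outflow Q = 0.214 m³/s × 3.156e+07 s/yr = 6.753e+06 m³/yr.
Steady-state CSTR mass balance: W = Q·C + k·V·C, so C = W/(Q + kV).
Q + kV = 6.753e+06 + 2.6·2.7e+07 = 7.695e+07 m³/yr.
C = 13000/7.695e+07 = 0.0001689 kg/m³ = 0.1689 mg/L.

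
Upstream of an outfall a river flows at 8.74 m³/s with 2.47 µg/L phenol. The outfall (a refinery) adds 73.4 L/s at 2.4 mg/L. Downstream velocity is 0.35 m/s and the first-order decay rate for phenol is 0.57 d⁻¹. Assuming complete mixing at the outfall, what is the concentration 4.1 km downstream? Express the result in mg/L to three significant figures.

73.4 L/s = 0.0734 m³/s.
2.47 µg/L = 0.00247 mg/L.
After complete mixing, C₀ = (0.0734·2.4 + 8.74·0.00247) / 8.813 = 0.02244 mg/L.
Travel time t = 4100 m / 0.35 m/s = 1.171e+04 s = 0.1356 d.
C = 0.02244·exp(−0.57·0.1356) = 0.02244·0.9256 = 0.02077 mg/L.

0.0208 mg/L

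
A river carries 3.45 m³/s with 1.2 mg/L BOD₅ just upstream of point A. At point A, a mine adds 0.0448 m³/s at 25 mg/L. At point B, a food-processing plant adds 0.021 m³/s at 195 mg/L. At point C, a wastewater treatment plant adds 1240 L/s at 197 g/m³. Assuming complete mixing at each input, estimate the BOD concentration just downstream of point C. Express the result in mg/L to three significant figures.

After input A: C = (3.45·1.2 + 0.0448·25) / 3.495 = 1.505 mg/L.
After input B: C = (3.495·1.505 + 0.021·195) / 3.516 = 2.661 mg/L.
1240 L/s = 1.24 m³/s.
After input C: C = (3.516·2.661 + 1.24·197) / 4.756 = 53.33 mg/L.

53.3 mg/L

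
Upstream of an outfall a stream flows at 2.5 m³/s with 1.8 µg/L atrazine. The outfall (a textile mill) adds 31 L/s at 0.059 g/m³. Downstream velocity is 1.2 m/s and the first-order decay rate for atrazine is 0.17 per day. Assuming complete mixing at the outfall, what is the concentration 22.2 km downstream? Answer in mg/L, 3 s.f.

0.00241 mg/L

31 L/s = 0.031 m³/s.
1.8 µg/L = 0.0018 mg/L.
After complete mixing, C₀ = (0.031·0.059 + 2.5·0.0018) / 2.531 = 0.002501 mg/L.
Travel time t = 2.22e+04 m / 1.2 m/s = 1.85e+04 s = 0.2141 d.
C = 0.002501·exp(−0.17·0.2141) = 0.002501·0.9643 = 0.002411 mg/L.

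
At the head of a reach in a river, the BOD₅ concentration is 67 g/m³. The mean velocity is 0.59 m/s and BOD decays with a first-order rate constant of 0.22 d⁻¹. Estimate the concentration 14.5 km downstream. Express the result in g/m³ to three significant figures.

Travel time t = 14.5 km / 0.59 m/s = 1.45e+04/0.59 = 2.458e+04 s = 0.2844 d.
First-order decay: C = 67·exp(−0.22·0.2844) = 67·0.9393 = 62.94 g/m³.

62.9 g/m³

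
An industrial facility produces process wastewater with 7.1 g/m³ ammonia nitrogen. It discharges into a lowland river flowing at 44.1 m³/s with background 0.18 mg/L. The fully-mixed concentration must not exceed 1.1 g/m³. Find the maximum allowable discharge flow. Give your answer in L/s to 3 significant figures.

6760 L/s

Mass balance at complete mixing: C_std·(Q_w + Q_r) = Q_w·C_e + Q_r·C_b.
Rearranging, Q_w = Q_r·(C_std − C_b)/(C_e − C_std) = 44.1·(1.1 − 0.18) / (7.1 − 1.1) = 6.762 m³/s.
= 6762 L/s.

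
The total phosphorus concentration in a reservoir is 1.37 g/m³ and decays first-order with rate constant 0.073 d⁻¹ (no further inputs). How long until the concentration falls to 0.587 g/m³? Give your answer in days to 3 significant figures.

11.6 d

t = ln(C₀/C)/k = ln(1.37/0.587)/0.073 = 0.8475/0.073 = 11.61 d.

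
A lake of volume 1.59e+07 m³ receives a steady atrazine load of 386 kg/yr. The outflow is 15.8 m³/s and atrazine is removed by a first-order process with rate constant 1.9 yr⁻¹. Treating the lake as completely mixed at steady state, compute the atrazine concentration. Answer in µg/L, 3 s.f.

0.730 µg/L

Outflow Q = 15.8 m³/s × 3.156e+07 s/yr = 4.986e+08 m³/yr.
Steady-state CSTR mass balance: W = Q·C + k·V·C, so C = W/(Q + kV).
Q + kV = 4.986e+08 + 1.9·1.59e+07 = 5.288e+08 m³/yr.
C = 386/5.288e+08 = 7.299e-07 kg/m³ = 0.0007299 mg/L = 0.7299 µg/L.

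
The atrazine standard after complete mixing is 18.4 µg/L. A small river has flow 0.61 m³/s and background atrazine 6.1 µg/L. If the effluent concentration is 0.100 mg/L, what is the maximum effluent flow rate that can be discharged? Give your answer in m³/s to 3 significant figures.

0.0919 m³/s

6.1 µg/L = 0.0061 mg/L.
18.4 µg/L = 0.0184 mg/L.
Mass balance at complete mixing: C_std·(Q_w + Q_r) = Q_w·C_e + Q_r·C_b.
Rearranging, Q_w = Q_r·(C_std − C_b)/(C_e − C_std) = 0.61·(0.0184 − 0.0061) / (0.1 − 0.0184) = 0.09195 m³/s.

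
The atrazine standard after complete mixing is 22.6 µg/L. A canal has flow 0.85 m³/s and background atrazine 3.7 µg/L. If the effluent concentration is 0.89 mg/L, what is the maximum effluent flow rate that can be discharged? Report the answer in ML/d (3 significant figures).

3.7 µg/L = 0.0037 mg/L.
22.6 µg/L = 0.0226 mg/L.
Mass balance at complete mixing: C_std·(Q_w + Q_r) = Q_w·C_e + Q_r·C_b.
Rearranging, Q_w = Q_r·(C_std − C_b)/(C_e − C_std) = 0.85·(0.0226 − 0.0037) / (0.89 − 0.0226) = 0.01852 m³/s.
= 1.6 ML/d.

1.60 ML/d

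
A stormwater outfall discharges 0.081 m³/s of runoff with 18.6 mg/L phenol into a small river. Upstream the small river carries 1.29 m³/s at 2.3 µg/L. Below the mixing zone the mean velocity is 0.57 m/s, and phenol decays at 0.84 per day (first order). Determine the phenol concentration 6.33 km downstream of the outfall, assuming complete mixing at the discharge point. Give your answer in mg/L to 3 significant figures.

0.988 mg/L

2.3 µg/L = 0.0023 mg/L.
After complete mixing, C₀ = (0.081·18.6 + 1.29·0.0023) / 1.371 = 1.101 mg/L.
Travel time t = 6330 m / 0.57 m/s = 1.111e+04 s = 0.1285 d.
C = 1.101·exp(−0.84·0.1285) = 1.101·0.8977 = 0.9884 mg/L.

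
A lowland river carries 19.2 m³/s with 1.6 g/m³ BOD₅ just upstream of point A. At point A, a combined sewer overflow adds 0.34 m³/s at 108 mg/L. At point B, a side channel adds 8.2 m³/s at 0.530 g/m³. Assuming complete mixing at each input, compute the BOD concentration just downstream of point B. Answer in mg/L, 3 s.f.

2.59 mg/L

After input A: C = (19.2·1.6 + 0.34·108) / 19.54 = 3.451 mg/L.
After input B: C = (19.54·3.451 + 8.2·0.53) / 27.74 = 2.588 mg/L.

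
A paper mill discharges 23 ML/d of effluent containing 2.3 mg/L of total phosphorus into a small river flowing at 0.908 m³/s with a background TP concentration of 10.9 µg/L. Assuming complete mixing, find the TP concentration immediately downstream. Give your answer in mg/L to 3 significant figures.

23 ML/d = 0.2662 m³/s.
10.9 µg/L = 0.0109 mg/L.
Flow-weighted mixing gives C = (0.2662·2.3 + 0.908·0.0109) / (0.2662 + 0.908) = 0.6222/1.174 = 0.5299 mg/L.

0.530 mg/L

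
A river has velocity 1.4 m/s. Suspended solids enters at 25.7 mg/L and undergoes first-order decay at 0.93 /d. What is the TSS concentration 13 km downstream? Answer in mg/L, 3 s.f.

23.3 mg/L

Travel time t = 13 km / 1.4 m/s = 1.3e+04/1.4 = 9286 s = 0.1075 d.
First-order decay: C = 25.7·exp(−0.93·0.1075) = 25.7·0.9049 = 23.26 mg/L.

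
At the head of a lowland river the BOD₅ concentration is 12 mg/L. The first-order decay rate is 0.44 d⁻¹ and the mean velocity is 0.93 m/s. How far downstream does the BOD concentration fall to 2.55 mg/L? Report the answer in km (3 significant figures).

283 km

From C = C₀·e^(−kt), t = ln(C₀/C)/k = ln(12/2.55)/0.44 = 1.549/0.44 = 3.52 d.
Distance = v·t = 0.93 m/s × 3.041e+05 s = 2.828e+05 m = 282.8 km.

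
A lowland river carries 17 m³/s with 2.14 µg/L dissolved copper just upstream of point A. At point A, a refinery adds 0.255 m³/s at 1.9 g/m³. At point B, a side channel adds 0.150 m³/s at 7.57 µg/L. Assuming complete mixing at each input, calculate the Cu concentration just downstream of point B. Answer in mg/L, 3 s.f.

2.14 µg/L = 0.00214 mg/L.
After input A: C = (17·0.00214 + 0.255·1.9) / 17.25 = 0.03019 mg/L.
7.57 µg/L = 0.00757 mg/L.
After input B: C = (17.25·0.03019 + 0.15·0.00757) / 17.4 = 0.02999 mg/L.

0.0300 mg/L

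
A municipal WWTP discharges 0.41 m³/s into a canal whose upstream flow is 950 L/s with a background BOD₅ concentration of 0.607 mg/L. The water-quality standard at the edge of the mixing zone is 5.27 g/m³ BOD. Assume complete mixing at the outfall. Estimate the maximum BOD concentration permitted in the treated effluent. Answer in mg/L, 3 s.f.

16.1 mg/L

950 L/s = 0.95 m³/s.
Mass balance: 5.27·1.36 = 0.41·Cₑ + 0.95·0.607.
Cₑ = (7.167 − 0.5766) / 0.41 = 16.07 mg/L.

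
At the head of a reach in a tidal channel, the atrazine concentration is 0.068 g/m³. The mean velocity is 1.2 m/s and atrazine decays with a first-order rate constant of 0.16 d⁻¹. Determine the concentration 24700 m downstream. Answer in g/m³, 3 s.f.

Travel time t = 24700 m / 1.2 m/s = 2.47e+04/1.2 = 2.058e+04 s = 0.2382 d.
First-order decay: C = 0.068·exp(−0.16·0.2382) = 0.068·0.9626 = 0.06546 g/m³.

0.0655 g/m³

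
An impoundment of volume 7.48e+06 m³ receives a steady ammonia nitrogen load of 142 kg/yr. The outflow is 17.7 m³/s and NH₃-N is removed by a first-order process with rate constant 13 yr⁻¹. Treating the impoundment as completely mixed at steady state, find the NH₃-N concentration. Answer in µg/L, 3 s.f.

0.217 µg/L

Outflow Q = 17.7 m³/s × 3.156e+07 s/yr = 5.586e+08 m³/yr.
Steady-state CSTR mass balance: W = Q·C + k·V·C, so C = W/(Q + kV).
Q + kV = 5.586e+08 + 13·7.48e+06 = 6.558e+08 m³/yr.
C = 142/6.558e+08 = 2.165e-07 kg/m³ = 0.0002165 mg/L = 0.2165 µg/L.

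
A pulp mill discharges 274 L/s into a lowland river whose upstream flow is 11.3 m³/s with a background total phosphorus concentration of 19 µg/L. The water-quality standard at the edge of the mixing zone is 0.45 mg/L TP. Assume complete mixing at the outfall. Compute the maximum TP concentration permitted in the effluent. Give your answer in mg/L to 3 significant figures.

18.2 mg/L

274 L/s = 0.274 m³/s.
19 µg/L = 0.019 mg/L.
Mass balance: 0.45·11.57 = 0.274·Cₑ + 11.3·0.019.
Cₑ = (5.208 − 0.2147) / 0.274 = 18.22 mg/L.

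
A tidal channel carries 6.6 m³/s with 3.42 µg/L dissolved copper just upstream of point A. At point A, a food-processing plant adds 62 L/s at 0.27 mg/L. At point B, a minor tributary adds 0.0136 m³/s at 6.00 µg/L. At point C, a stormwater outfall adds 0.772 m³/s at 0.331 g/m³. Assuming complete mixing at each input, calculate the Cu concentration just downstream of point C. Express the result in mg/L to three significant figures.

0.0396 mg/L

3.42 µg/L = 0.00342 mg/L.
62 L/s = 0.062 m³/s.
After input A: C = (6.6·0.00342 + 0.062·0.27) / 6.662 = 0.005901 mg/L.
6.00 µg/L = 0.006 mg/L.
After input B: C = (6.662·0.005901 + 0.0136·0.006) / 6.676 = 0.005901 mg/L.
After input C: C = (6.676·0.005901 + 0.772·0.331) / 7.448 = 0.0396 mg/L.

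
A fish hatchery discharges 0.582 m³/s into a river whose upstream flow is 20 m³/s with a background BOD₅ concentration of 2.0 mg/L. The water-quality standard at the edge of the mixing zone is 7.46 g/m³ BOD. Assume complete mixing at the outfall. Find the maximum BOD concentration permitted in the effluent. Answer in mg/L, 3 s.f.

Mass balance: 7.46·20.58 = 0.582·Cₑ + 20·2.
Cₑ = (153.5 − 40) / 0.582 = 195.1 mg/L.

195 mg/L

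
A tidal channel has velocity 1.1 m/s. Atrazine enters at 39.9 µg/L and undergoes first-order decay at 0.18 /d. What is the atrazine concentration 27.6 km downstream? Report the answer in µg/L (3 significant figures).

37.9 µg/L

Travel time t = 27.6 km / 1.1 m/s = 2.76e+04/1.1 = 2.509e+04 s = 0.2904 d.
First-order decay: C = 39.9·exp(−0.18·0.2904) = 39.9·0.9491 = 37.87 µg/L.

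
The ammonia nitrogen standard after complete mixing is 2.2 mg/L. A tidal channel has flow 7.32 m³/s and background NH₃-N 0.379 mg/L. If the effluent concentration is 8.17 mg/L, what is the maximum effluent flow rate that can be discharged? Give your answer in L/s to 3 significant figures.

Mass balance at complete mixing: C_std·(Q_w + Q_r) = Q_w·C_e + Q_r·C_b.
Rearranging, Q_w = Q_r·(C_std − C_b)/(C_e − C_std) = 7.32·(2.2 − 0.379) / (8.17 − 2.2) = 2.233 m³/s.
= 2233 L/s.

2230 L/s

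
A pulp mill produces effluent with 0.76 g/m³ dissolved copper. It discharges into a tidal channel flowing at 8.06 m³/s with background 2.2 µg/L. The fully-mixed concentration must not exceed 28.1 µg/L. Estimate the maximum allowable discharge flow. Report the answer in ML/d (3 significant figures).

24.6 ML/d

2.2 µg/L = 0.0022 mg/L.
28.1 µg/L = 0.0281 mg/L.
Mass balance at complete mixing: C_std·(Q_w + Q_r) = Q_w·C_e + Q_r·C_b.
Rearranging, Q_w = Q_r·(C_std − C_b)/(C_e − C_std) = 8.06·(0.0281 − 0.0022) / (0.76 − 0.0281) = 0.2852 m³/s.
= 24.64 ML/d.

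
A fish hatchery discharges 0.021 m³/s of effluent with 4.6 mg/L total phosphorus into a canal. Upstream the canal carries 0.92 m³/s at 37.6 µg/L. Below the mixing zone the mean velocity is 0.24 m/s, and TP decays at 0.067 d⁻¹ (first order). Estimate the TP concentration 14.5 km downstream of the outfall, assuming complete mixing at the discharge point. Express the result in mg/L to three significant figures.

0.133 mg/L

37.6 µg/L = 0.0376 mg/L.
After complete mixing, C₀ = (0.021·4.6 + 0.92·0.0376) / 0.941 = 0.1394 mg/L.
Travel time t = 1.45e+04 m / 0.24 m/s = 6.042e+04 s = 0.6993 d.
C = 0.1394·exp(−0.067·0.6993) = 0.1394·0.9542 = 0.133 mg/L.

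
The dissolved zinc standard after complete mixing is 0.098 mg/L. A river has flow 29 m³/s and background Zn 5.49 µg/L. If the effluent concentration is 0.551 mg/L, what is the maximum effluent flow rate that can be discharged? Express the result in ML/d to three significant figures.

5.49 µg/L = 0.00549 mg/L.
Mass balance at complete mixing: C_std·(Q_w + Q_r) = Q_w·C_e + Q_r·C_b.
Rearranging, Q_w = Q_r·(C_std − C_b)/(C_e − C_std) = 29·(0.098 − 0.00549) / (0.551 − 0.098) = 5.922 m³/s.
= 511.7 ML/d.

512 ML/d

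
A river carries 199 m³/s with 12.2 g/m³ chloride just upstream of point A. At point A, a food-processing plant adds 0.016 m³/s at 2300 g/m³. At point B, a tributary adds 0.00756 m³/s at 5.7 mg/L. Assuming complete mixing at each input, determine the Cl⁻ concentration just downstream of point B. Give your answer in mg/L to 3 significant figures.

After input A: C = (199·12.2 + 0.016·2300) / 199 = 12.38 mg/L.
After input B: C = (199·12.38 + 0.00756·5.7) / 199 = 12.38 mg/L.

12.4 mg/L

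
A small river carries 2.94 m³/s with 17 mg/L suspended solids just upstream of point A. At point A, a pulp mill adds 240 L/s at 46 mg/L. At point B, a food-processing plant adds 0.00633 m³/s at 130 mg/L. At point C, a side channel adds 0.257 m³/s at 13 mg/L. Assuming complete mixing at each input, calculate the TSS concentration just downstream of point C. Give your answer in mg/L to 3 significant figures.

240 L/s = 0.24 m³/s.
After input A: C = (2.94·17 + 0.24·46) / 3.18 = 19.19 mg/L.
After input B: C = (3.18·19.19 + 0.00633·130) / 3.186 = 19.41 mg/L.
After input C: C = (3.186·19.41 + 0.257·13) / 3.443 = 18.93 mg/L.

18.9 mg/L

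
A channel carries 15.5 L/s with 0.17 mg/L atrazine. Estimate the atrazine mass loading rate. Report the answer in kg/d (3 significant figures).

15.5 L/s = 0.0155 m³/s.
Mass flux = Q·C = 0.0155 m³/s × 0.17 g/m³ = 0.002635 g/s.
= 0.002635 g/s × 86.4 = 0.2277 kg/d.

0.228 kg/d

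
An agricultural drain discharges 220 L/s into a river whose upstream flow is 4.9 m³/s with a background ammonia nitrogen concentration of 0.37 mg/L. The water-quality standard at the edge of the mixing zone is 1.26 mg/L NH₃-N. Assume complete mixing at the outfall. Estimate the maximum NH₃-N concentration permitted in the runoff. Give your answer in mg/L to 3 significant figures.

21.1 mg/L

220 L/s = 0.22 m³/s.
Mass balance: 1.26·5.12 = 0.22·Cₑ + 4.9·0.37.
Cₑ = (6.451 − 1.813) / 0.22 = 21.08 mg/L.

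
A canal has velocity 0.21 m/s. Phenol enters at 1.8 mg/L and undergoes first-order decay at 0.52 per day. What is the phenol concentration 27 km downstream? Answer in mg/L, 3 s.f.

0.830 mg/L

Travel time t = 27 km / 0.21 m/s = 2.7e+04/0.21 = 1.286e+05 s = 1.488 d.
First-order decay: C = 1.8·exp(−0.52·1.488) = 1.8·0.4613 = 0.8303 mg/L.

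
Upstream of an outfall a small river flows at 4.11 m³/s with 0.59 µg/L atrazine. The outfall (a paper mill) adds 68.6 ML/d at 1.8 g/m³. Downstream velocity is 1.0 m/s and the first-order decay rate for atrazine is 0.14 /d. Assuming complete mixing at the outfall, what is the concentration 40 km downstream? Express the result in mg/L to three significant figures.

68.6 ML/d = 0.794 m³/s.
0.59 µg/L = 0.00059 mg/L.
After complete mixing, C₀ = (0.794·1.8 + 4.11·0.00059) / 4.904 = 0.2919 mg/L.
Travel time t = 4e+04 m / 1.0 m/s = 4e+04 s = 0.463 d.
C = 0.2919·exp(−0.14·0.463) = 0.2919·0.9372 = 0.2736 mg/L.

0.274 mg/L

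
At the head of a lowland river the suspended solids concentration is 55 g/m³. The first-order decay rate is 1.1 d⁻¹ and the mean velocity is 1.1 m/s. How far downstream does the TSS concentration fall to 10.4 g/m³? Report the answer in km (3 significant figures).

144 km

From C = C₀·e^(−kt), t = ln(C₀/C)/k = ln(55/10.4)/1.1 = 1.666/1.1 = 1.514 d.
Distance = v·t = 1.1 m/s × 1.308e+05 s = 1.439e+05 m = 143.9 km.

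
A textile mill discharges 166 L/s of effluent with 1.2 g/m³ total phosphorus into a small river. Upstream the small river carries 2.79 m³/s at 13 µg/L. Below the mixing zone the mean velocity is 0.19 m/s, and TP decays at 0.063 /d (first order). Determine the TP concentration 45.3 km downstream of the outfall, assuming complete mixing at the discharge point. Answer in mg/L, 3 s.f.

166 L/s = 0.166 m³/s.
13 µg/L = 0.013 mg/L.
After complete mixing, C₀ = (0.166·1.2 + 2.79·0.013) / 2.956 = 0.07966 mg/L.
Travel time t = 4.53e+04 m / 0.19 m/s = 2.384e+05 s = 2.76 d.
C = 0.07966·exp(−0.063·2.76) = 0.07966·0.8404 = 0.06695 mg/L.

0.0669 mg/L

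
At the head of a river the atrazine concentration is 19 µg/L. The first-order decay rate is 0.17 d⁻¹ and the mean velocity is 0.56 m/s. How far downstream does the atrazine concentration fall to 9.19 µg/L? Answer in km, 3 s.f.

From C = C₀·e^(−kt), t = ln(C₀/C)/k = ln(19/9.19)/0.17 = 0.7263/0.17 = 4.272 d.
Distance = v·t = 0.56 m/s × 3.691e+05 s = 2.067e+05 m = 206.7 km.

207 km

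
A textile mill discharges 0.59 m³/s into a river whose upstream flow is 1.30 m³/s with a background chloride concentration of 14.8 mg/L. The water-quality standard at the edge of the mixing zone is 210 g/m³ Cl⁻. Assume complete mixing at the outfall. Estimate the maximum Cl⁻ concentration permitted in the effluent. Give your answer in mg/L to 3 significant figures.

Mass balance: 210·1.89 = 0.59·Cₑ + 1.3·14.8.
Cₑ = (396.9 − 19.24) / 0.59 = 640.1 mg/L.

640 mg/L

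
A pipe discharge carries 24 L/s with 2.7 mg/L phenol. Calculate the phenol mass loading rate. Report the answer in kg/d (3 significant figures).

5.60 kg/d

24 L/s = 0.024 m³/s.
Mass flux = Q·C = 0.024 m³/s × 2.7 g/m³ = 0.0648 g/s.
= 0.0648 g/s × 86.4 = 5.599 kg/d.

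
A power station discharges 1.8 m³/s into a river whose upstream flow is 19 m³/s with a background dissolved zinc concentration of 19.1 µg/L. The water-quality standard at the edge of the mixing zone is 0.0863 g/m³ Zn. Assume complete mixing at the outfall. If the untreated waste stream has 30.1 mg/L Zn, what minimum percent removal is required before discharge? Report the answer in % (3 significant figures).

19.1 µg/L = 0.0191 mg/L.
Mass balance: 0.0863·20.8 = 1.8·Cₑ + 19·0.0191.
Cₑ = (1.795 − 0.3629) / 1.8 = 0.7956 mg/L.
Required removal = 1 − 0.7956/30.1 = 97.36 %.

97.4 %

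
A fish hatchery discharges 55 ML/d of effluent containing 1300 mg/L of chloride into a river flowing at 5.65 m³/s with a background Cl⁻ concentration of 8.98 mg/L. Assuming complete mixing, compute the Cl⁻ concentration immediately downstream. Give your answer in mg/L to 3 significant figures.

55 ML/d = 0.6366 m³/s.
By mass balance at complete mixing, C = (0.6366·1300 + 5.65·8.98) / (0.6366 + 5.65) = 878.3/6.287 = 139.7 mg/L.

140 mg/L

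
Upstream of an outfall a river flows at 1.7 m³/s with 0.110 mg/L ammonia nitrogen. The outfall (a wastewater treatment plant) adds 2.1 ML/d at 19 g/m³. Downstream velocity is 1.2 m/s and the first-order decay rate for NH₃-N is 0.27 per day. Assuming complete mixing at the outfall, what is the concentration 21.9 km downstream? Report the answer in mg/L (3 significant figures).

0.355 mg/L

2.1 ML/d = 0.02431 m³/s.
After complete mixing, C₀ = (0.02431·19 + 1.7·0.11) / 1.724 = 0.3763 mg/L.
Travel time t = 2.19e+04 m / 1.2 m/s = 1.825e+04 s = 0.2112 d.
C = 0.3763·exp(−0.27·0.2112) = 0.3763·0.9446 = 0.3554 mg/L.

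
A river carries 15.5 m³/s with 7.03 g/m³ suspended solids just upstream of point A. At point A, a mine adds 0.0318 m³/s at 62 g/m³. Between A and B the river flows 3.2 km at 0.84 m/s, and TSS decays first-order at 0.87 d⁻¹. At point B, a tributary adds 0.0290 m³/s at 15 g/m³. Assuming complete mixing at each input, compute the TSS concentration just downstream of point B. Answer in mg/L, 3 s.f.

After input A: C = (15.5·7.03 + 0.0318·62) / 15.53 = 7.143 mg/L.
Over the 3.2 km reach to input B (t = 3810 s = 0.04409 d), decay gives C = 7.143·exp(−0.87·0.04409) = 6.874 mg/L.
After input B: C = (15.53·6.874 + 0.029·15) / 15.56 = 6.889 mg/L.

6.89 mg/L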